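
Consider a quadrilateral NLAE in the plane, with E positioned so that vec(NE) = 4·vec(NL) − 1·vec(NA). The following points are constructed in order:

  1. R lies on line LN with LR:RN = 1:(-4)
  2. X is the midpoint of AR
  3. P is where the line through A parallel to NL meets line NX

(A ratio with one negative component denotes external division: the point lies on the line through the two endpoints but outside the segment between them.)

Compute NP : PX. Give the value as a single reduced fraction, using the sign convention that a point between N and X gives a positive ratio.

NP:PX = -2

Work in coordinates with N = (0, 0), L = (1, 0), A = (0, 1), E = (4, -1).
1. R lies on line LN with LR:RN = 1:(-4) ⇒ R = (4/3, 0)
2. X is the midpoint of AR ⇒ X = (2/3, 1/2)
3. P is where the line through A parallel to NL meets line NX ⇒ P = (4/3, 1)
P = N + t·(X−N) with t = 2, so NP:PX = t:(1−t) = 2:-1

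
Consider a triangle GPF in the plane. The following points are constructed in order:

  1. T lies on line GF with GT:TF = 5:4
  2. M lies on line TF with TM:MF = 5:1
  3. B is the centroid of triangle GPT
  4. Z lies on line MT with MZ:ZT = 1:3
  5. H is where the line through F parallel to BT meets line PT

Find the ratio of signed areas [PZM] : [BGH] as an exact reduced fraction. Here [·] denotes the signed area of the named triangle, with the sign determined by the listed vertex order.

Choose coordinates G = (0, 0), P = (1, 0), F = (0, 1).
1. T lies on line GF with GT:TF = 5:4 ⇒ T = (0, 5/9)
2. M lies on line TF with TM:MF = 5:1 ⇒ M = (0, 25/27)
3. B is the centroid of triangle GPT ⇒ B = (1/3, 5/27)
4. Z lies on line MT with MZ:ZT = 1:3 ⇒ Z = (0, 5/6)
5. H is where the line through F parallel to BT meets line PT ⇒ H = (4/5, 1/9)
2·[PZM] = -5/54, 2·[BGH] = 1/9
[PZM]:[BGH] = -5/54:1/9 = -5/6

[PZM]:[BGH] = -5/6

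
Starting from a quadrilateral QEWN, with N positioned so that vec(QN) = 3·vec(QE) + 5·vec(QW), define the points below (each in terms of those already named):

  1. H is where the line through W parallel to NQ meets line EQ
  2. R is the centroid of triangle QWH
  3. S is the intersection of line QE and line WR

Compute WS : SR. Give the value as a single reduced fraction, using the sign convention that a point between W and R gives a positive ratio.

WS:SR = -3

Set Q = (0, 0), E = (1, 0), W = (0, 1), N = (3, 5); any affine frame gives the same invariant.
1. H is where the line through W parallel to NQ meets line EQ ⇒ H = (-3/5, 0)
2. R is the centroid of triangle QWH ⇒ R = (-1/5, 1/3)
3. S is the intersection of line QE and line WR ⇒ S = (-3/10, 0)
S = W + t·(R−W) with t = 3/2, so WS:SR = t:(1−t) = 3/2:-1/2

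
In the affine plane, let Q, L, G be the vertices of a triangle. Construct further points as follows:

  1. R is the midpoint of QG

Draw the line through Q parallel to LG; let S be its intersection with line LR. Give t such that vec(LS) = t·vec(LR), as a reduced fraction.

t = 2

Assign Q = (0, 0), L = (1, 0), G = (0, 1) — the answer is frame-independent, so this choice is without loss of generality.
1. R is the midpoint of QG ⇒ R = (0, 1/2)
through Q parallel to LG: direction (-1, 1); meets LR at S = (-1, 1)
S = L + t·(R−L) with t = 2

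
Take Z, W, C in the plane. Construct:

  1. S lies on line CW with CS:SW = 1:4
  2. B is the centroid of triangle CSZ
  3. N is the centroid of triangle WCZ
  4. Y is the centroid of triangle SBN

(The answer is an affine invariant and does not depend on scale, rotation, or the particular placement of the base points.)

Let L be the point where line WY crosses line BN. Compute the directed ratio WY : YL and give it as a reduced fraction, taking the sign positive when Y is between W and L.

WY:YL = 2

Choose coordinates Z = (0, 0), W = (1, 0), C = (0, 1).
1. S lies on line CW with CS:SW = 1:4 ⇒ S = (1/5, 4/5)
2. B is the centroid of triangle CSZ ⇒ B = (1/15, 3/5)
3. N is the centroid of triangle WCZ ⇒ N = (1/3, 1/3)
4. Y is the centroid of triangle SBN ⇒ Y = (1/5, 26/45)
line WY meets BN at L = (-1/5, 13/15)
Y = W + t·(L−W) with t = 2/3, so WY:YL = 2/3:1/3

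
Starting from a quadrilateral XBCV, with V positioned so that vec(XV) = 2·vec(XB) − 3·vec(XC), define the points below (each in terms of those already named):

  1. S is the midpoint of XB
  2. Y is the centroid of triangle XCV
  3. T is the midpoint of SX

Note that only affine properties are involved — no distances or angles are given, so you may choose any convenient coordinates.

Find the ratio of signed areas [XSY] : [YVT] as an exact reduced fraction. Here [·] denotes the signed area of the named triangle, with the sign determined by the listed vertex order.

Choose coordinates X = (0, 0), B = (1, 0), C = (0, 1), V = (2, -3).
1. S is the midpoint of XB ⇒ S = (1/2, 0)
2. Y is the centroid of triangle XCV ⇒ Y = (2/3, -2/3)
3. T is the midpoint of SX ⇒ T = (1/4, 0)
2·[XSY] = -1/3, 2·[YVT] = -1/12
[XSY]:[YVT] = -1/3:-1/12 = 4

[XSY]:[YVT] = 4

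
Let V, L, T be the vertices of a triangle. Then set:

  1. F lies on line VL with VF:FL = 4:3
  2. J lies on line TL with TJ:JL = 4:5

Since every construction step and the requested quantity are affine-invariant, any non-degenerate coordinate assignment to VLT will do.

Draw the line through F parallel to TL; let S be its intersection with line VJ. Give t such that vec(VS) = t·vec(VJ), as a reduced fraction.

Work in coordinates with V = (0, 0), L = (1, 0), T = (0, 1).
1. F lies on line VL with VF:FL = 4:3 ⇒ F = (4/7, 0)
2. J lies on line TL with TJ:JL = 4:5 ⇒ J = (4/9, 5/9)
through F parallel to TL: direction (1, -1); meets VJ at S = (16/63, 20/63)
S = V + t·(J−V) with t = 4/7

t = 4/7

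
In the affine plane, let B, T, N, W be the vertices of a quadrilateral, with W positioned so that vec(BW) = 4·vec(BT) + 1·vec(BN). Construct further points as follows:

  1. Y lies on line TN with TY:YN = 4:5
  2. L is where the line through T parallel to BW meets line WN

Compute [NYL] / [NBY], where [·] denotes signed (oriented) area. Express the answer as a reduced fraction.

Set B = (0, 0), T = (1, 0), N = (0, 1), W = (4, 1); any affine frame gives the same invariant.
1. Y lies on line TN with TY:YN = 4:5 ⇒ Y = (5/9, 4/9)
2. L is where the line through T parallel to BW meets line WN ⇒ L = (5, 1)
2·[NYL] = 25/9, 2·[NBY] = 5/9
[NYL]:[NBY] = 25/9:5/9 = 5

[NYL]:[NBY] = 5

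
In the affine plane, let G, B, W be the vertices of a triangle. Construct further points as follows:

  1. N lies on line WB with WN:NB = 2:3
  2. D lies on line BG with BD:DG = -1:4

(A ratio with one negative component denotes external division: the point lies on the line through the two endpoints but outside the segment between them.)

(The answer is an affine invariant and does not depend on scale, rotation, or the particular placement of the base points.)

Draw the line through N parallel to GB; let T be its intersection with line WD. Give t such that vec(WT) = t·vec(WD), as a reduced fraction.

t = 2/5

Work in coordinates with G = (0, 0), B = (1, 0), W = (0, 1).
1. N lies on line WB with WN:NB = 2:3 ⇒ N = (2/5, 3/5)
2. D lies on line BG with BD:DG = -1:4 ⇒ D = (4/3, 0)
through N parallel to GB: direction (1, 0); meets WD at T = (8/15, 3/5)
T = W + t·(D−W) with t = 2/5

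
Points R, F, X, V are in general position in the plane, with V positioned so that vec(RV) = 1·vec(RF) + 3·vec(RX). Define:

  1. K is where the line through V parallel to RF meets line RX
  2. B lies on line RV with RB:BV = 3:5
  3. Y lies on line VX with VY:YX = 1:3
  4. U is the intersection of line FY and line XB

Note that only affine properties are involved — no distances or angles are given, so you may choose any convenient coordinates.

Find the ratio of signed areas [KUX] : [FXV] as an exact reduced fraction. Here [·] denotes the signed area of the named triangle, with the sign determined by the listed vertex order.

[KUX]:[FXV] = 18/31

Work in coordinates with R = (0, 0), F = (1, 0), X = (0, 1), V = (1, 3).
1. K is where the line through V parallel to RF meets line RX ⇒ K = (0, 3)
2. B lies on line RV with RB:BV = 3:5 ⇒ B = (3/8, 9/8)
3. Y lies on line VX with VY:YX = 1:3 ⇒ Y = (3/4, 5/2)
4. U is the intersection of line FY and line XB ⇒ U = (27/31, 40/31)
2·[KUX] = -54/31, 2·[FXV] = -3
[KUX]:[FXV] = -54/31:-3 = 18/31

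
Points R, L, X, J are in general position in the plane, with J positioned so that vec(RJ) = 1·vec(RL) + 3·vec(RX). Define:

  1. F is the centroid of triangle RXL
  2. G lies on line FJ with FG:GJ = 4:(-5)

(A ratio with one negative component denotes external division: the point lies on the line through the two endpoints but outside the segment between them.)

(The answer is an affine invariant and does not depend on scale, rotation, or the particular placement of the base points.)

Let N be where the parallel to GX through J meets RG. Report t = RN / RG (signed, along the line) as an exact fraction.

Work in coordinates with R = (0, 0), L = (1, 0), X = (0, 1), J = (1, 3).
1. F is the centroid of triangle RXL ⇒ F = (1/3, 1/3)
2. G lies on line FJ with FG:GJ = 4:(-5) ⇒ G = (-7/3, -31/3)
through J parallel to GX: direction (7/3, 34/3); meets RG at N = (13/3, 403/21)
N = R + t·(G−R) with t = -13/7

t = -13/7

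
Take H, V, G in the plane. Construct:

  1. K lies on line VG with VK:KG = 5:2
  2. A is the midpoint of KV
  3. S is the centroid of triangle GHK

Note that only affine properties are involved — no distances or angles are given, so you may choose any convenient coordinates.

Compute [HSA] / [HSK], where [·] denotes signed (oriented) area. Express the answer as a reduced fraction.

Set H = (0, 0), V = (1, 0), G = (0, 1); any affine frame gives the same invariant.
1. K lies on line VG with VK:KG = 5:2 ⇒ K = (2/7, 5/7)
2. A is the midpoint of KV ⇒ A = (9/14, 5/14)
3. S is the centroid of triangle GHK ⇒ S = (2/21, 4/7)
2·[HSA] = -1/3, 2·[HSK] = -2/21
[HSA]:[HSK] = -1/3:-2/21 = 7/2

[HSA]:[HSK] = 7/2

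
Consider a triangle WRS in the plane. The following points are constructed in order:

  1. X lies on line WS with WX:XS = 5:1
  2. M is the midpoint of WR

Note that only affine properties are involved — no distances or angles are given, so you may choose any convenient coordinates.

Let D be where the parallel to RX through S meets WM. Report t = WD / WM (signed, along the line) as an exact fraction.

t = 12/5

Work in coordinates with W = (0, 0), R = (1, 0), S = (0, 1).
1. X lies on line WS with WX:XS = 5:1 ⇒ X = (0, 5/6)
2. M is the midpoint of WR ⇒ M = (1/2, 0)
through S parallel to RX: direction (-1, 5/6); meets WM at D = (6/5, 0)
D = W + t·(M−W) with t = 12/5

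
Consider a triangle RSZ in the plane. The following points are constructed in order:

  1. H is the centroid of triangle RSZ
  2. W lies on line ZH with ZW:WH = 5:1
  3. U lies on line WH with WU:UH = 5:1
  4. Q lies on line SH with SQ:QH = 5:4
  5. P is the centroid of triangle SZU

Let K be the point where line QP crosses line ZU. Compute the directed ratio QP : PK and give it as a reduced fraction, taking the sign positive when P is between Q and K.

QP:PK = 1/3

Set R = (0, 0), S = (1, 0), Z = (0, 1); any affine frame gives the same invariant.
1. H is the centroid of triangle RSZ ⇒ H = (1/3, 1/3)
2. W lies on line ZH with ZW:WH = 5:1 ⇒ W = (5/18, 4/9)
3. U lies on line WH with WU:UH = 5:1 ⇒ U = (35/108, 19/54)
4. Q lies on line SH with SQ:QH = 5:4 ⇒ Q = (17/27, 5/27)
5. P is the centroid of triangle SZU ⇒ P = (143/324, 73/162)
line QP meets ZU at K = (-10/81, 101/81)
P = Q + t·(K−Q) with t = 1/4, so QP:PK = 1/4:3/4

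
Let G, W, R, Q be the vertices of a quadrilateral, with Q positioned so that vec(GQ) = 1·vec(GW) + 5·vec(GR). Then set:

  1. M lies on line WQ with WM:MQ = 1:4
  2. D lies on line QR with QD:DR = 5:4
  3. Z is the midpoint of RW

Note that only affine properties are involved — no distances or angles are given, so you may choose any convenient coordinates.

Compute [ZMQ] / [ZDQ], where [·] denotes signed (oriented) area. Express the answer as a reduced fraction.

Assign G = (0, 0), W = (1, 0), R = (0, 1), Q = (1, 5) — the answer is frame-independent, so this choice is without loss of generality.
1. M lies on line WQ with WM:MQ = 1:4 ⇒ M = (1, 1)
2. D lies on line QR with QD:DR = 5:4 ⇒ D = (4/9, 25/9)
3. Z is the midpoint of RW ⇒ Z = (1/2, 1/2)
2·[ZMQ] = 2, 2·[ZDQ] = -25/18
[ZMQ]:[ZDQ] = 2:-25/18 = -36/25

[ZMQ]:[ZDQ] = -36/25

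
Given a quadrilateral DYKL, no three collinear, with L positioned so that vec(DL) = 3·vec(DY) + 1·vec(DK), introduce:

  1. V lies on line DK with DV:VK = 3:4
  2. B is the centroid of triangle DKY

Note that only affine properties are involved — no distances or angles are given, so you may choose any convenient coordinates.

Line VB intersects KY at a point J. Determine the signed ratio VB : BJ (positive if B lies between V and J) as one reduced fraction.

Choose coordinates D = (0, 0), Y = (1, 0), K = (0, 1), L = (3, 1).
1. V lies on line DK with DV:VK = 3:4 ⇒ V = (0, 3/7)
2. B is the centroid of triangle DKY ⇒ B = (1/3, 1/3)
line VB meets KY at J = (4/5, 1/5)
B = V + t·(J−V) with t = 5/12, so VB:BJ = 5/12:7/12

VB:BJ = 5/7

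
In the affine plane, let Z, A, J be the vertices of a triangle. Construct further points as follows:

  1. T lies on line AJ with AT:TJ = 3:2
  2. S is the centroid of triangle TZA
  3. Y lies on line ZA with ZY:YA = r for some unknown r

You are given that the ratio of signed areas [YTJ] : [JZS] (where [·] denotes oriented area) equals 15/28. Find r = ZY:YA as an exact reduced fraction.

r = 3/5

Assign Z = (0, 0), A = (1, 0), J = (0, 1) — the answer is frame-independent, so this choice is without loss of generality.
1. T lies on line AJ with AT:TJ = 3:2 ⇒ T = (2/5, 3/5)
2. S is the centroid of triangle TZA ⇒ S = (7/15, 1/5)
3. With ZY:YA = r, write λ = r/(r+1) so Y = Z + λ·(A−Z); Y is affine-linear in λ
Every point depending on Y is an affine combination of Y and λ-independent points, so each such coordinate is linear in λ; the λ² term in each signed area is a multiple of (A−Z)×(A−Z) = 0, so 2·[YTJ] and 2·[JZS] are each linear in λ. Evaluating at λ=0 and λ=1:
  2·[YTJ] = -2/5·λ + 2/5,   2·[JZS] = 7/15
So [YTJ]:[JZS] = (-2/5·λ + 2/5) / (7/15). Setting this equal to 15/28:
  -2/5·λ + 2/5 = 15/28·(7/15)  ⇒  λ = 3/8
Then r = λ/(1−λ) = (3/8)/(5/8) = 3/5. Check: with r = 3/5, Y = (3/8, 0) and [YTJ]:[JZS] = 15/28 as required.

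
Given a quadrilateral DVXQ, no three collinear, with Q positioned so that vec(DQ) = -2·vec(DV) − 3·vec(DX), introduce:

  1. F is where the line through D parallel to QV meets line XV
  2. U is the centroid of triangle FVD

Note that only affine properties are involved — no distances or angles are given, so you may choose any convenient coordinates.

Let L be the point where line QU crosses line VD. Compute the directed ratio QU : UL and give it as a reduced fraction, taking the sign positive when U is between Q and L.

QU:UL = -19

Work in coordinates with D = (0, 0), V = (1, 0), X = (0, 1), Q = (-2, -3).
1. F is where the line through D parallel to QV meets line XV ⇒ F = (1/2, 1/2)
2. U is the centroid of triangle FVD ⇒ U = (1/2, 1/6)
line QU meets VD at L = (7/19, 0)
U = Q + t·(L−Q) with t = 19/18, so QU:UL = 19/18:-1/18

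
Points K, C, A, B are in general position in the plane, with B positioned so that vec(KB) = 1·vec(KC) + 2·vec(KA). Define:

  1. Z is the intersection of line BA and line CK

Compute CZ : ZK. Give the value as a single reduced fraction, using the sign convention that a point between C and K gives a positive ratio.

CZ:ZK = -2

Choose coordinates K = (0, 0), C = (1, 0), A = (0, 1), B = (1, 2).
1. Z is the intersection of line BA and line CK ⇒ Z = (-1, 0)
Z = C + t·(K−C) with t = 2, so CZ:ZK = t:(1−t) = 2:-1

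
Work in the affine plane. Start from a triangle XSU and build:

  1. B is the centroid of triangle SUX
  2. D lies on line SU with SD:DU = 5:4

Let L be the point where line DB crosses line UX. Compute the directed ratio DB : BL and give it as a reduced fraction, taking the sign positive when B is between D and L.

Set X = (0, 0), S = (1, 0), U = (0, 1); any affine frame gives the same invariant.
1. B is the centroid of triangle SUX ⇒ B = (1/3, 1/3)
2. D lies on line SU with SD:DU = 5:4 ⇒ D = (4/9, 5/9)
line DB meets UX at L = (0, -1/3)
B = D + t·(L−D) with t = 1/4, so DB:BL = 1/4:3/4

DB:BL = 1/3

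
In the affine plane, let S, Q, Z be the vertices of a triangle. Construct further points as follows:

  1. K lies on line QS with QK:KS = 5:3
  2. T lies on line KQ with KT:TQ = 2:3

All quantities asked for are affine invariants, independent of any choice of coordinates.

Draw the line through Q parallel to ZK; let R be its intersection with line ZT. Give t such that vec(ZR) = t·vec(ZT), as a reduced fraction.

t = 5/2

Assign S = (0, 0), Q = (1, 0), Z = (0, 1) — the answer is frame-independent, so this choice is without loss of generality.
1. K lies on line QS with QK:KS = 5:3 ⇒ K = (3/8, 0)
2. T lies on line KQ with KT:TQ = 2:3 ⇒ T = (5/8, 0)
through Q parallel to ZK: direction (3/8, -1); meets ZT at R = (25/16, -3/2)
R = Z + t·(T−Z) with t = 5/2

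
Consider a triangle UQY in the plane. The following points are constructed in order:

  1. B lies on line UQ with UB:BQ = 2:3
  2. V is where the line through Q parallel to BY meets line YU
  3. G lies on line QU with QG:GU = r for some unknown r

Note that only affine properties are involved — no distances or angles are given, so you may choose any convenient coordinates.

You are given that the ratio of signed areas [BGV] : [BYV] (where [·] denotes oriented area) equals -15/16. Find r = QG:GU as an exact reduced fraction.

Assign U = (0, 0), Q = (1, 0), Y = (0, 1) — the answer is frame-independent, so this choice is without loss of generality.
1. B lies on line UQ with UB:BQ = 2:3 ⇒ B = (2/5, 0)
2. V is where the line through Q parallel to BY meets line YU ⇒ V = (0, 5/2)
3. With QG:GU = r, write λ = r/(r+1) so G = Q + λ·(U−Q); G is affine-linear in λ
Every point depending on G is an affine combination of G and λ-independent points, so each such coordinate is linear in λ; the λ² term in each signed area is a multiple of (U−Q)×(U−Q) = 0, so 2·[BGV] and 2·[BYV] are each linear in λ. Evaluating at λ=0 and λ=1:
  2·[BGV] = -5/2·λ + 3/2,   2·[BYV] = -3/5
So [BGV]:[BYV] = (-5/2·λ + 3/2) / (-3/5). Setting this equal to -15/16:
  -5/2·λ + 3/2 = -15/16·(-3/5)  ⇒  λ = 3/8
Then r = λ/(1−λ) = (3/8)/(5/8) = 3/5. Check: with r = 3/5, G = (5/8, 0) and [BGV]:[BYV] = -15/16 as required.

r = 3/5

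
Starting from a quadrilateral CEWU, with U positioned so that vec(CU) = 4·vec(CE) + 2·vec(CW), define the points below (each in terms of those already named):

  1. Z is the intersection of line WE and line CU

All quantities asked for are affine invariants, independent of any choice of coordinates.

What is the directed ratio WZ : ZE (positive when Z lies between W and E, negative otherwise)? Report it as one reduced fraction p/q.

WZ:ZE = 2

Choose coordinates C = (0, 0), E = (1, 0), W = (0, 1), U = (4, 2).
1. Z is the intersection of line WE and line CU ⇒ Z = (2/3, 1/3)
Z = W + t·(E−W) with t = 2/3, so WZ:ZE = t:(1−t) = 2/3:1/3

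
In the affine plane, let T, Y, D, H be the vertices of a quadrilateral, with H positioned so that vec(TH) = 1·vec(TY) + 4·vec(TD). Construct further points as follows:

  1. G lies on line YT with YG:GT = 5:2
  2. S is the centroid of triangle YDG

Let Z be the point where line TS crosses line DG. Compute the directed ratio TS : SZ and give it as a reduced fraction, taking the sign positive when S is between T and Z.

TS:SZ = -11/5

Assign T = (0, 0), Y = (1, 0), D = (0, 1), H = (1, 4) — the answer is frame-independent, so this choice is without loss of generality.
1. G lies on line YT with YG:GT = 5:2 ⇒ G = (2/7, 0)
2. S is the centroid of triangle YDG ⇒ S = (3/7, 1/3)
line TS meets DG at Z = (18/77, 2/11)
S = T + t·(Z−T) with t = 11/6, so TS:SZ = 11/6:-5/6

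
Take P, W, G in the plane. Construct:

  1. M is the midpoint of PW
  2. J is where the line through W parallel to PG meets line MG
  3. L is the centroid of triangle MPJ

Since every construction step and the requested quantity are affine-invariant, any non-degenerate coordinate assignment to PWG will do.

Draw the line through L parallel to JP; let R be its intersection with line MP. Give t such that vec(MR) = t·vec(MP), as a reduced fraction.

Choose coordinates P = (0, 0), W = (1, 0), G = (0, 1).
1. M is the midpoint of PW ⇒ M = (1/2, 0)
2. J is where the line through W parallel to PG meets line MG ⇒ J = (1, -1)
3. L is the centroid of triangle MPJ ⇒ L = (1/2, -1/3)
through L parallel to JP: direction (-1, 1); meets MP at R = (1/6, 0)
R = M + t·(P−M) with t = 2/3

t = 2/3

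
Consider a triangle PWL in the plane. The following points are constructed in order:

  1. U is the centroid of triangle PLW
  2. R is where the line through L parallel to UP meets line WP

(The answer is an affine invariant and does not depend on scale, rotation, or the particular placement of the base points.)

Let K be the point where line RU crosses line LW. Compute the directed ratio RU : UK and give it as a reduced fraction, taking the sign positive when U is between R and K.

RU:UK = 5

Choose coordinates P = (0, 0), W = (1, 0), L = (0, 1).
1. U is the centroid of triangle PLW ⇒ U = (1/3, 1/3)
2. R is where the line through L parallel to UP meets line WP ⇒ R = (-1, 0)
line RU meets LW at K = (3/5, 2/5)
U = R + t·(K−R) with t = 5/6, so RU:UK = 5/6:1/6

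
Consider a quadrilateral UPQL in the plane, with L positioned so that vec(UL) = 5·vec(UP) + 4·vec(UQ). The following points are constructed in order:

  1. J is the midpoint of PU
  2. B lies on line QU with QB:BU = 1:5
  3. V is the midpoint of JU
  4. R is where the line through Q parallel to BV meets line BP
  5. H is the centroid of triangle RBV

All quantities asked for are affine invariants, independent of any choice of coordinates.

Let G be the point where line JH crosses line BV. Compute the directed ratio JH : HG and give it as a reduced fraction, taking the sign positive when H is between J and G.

JH:HG = 14

Assign U = (0, 0), P = (1, 0), Q = (0, 1), L = (5, 4) — the answer is frame-independent, so this choice is without loss of generality.
1. J is the midpoint of PU ⇒ J = (1/2, 0)
2. B lies on line QU with QB:BU = 1:5 ⇒ B = (0, 5/6)
3. V is the midpoint of JU ⇒ V = (1/4, 0)
4. R is where the line through Q parallel to BV meets line BP ⇒ R = (1/15, 7/9)
5. H is the centroid of triangle RBV ⇒ H = (19/180, 29/54)
line JH meets BV at G = (13/168, 145/252)
H = J + t·(G−J) with t = 14/15, so JH:HG = 14/15:1/15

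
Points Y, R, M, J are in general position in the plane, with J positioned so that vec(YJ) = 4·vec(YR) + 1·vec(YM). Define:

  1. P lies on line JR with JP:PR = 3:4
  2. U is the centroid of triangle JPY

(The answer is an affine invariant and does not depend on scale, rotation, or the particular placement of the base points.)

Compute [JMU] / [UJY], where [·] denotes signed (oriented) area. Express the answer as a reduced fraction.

Work in coordinates with Y = (0, 0), R = (1, 0), M = (0, 1), J = (4, 1).
1. P lies on line JR with JP:PR = 3:4 ⇒ P = (19/7, 4/7)
2. U is the centroid of triangle JPY ⇒ U = (47/21, 11/21)
2·[JMU] = 40/21, 2·[UJY] = 1/7
[JMU]:[UJY] = 40/21:1/7 = 40/3

[JMU]:[UJY] = 40/3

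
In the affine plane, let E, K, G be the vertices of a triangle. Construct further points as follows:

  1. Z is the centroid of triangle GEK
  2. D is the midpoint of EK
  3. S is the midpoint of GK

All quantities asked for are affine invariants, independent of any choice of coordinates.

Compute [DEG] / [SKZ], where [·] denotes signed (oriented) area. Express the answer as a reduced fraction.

Set E = (0, 0), K = (1, 0), G = (0, 1); any affine frame gives the same invariant.
1. Z is the centroid of triangle GEK ⇒ Z = (1/3, 1/3)
2. D is the midpoint of EK ⇒ D = (1/2, 0)
3. S is the midpoint of GK ⇒ S = (1/2, 1/2)
2·[DEG] = -1/2, 2·[SKZ] = -1/6
[DEG]:[SKZ] = -1/2:-1/6 = 3

[DEG]:[SKZ] = 3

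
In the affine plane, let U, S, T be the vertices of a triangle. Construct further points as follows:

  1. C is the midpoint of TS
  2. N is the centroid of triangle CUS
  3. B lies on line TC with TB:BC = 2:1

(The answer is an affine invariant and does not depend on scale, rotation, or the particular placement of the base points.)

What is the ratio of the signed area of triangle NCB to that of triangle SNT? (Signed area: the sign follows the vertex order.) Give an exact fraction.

[NCB]:[SNT] = -1/6

Work in coordinates with U = (0, 0), S = (1, 0), T = (0, 1).
1. C is the midpoint of TS ⇒ C = (1/2, 1/2)
2. N is the centroid of triangle CUS ⇒ N = (1/2, 1/6)
3. B lies on line TC with TB:BC = 2:1 ⇒ B = (1/3, 2/3)
2·[NCB] = 1/18, 2·[SNT] = -1/3
[NCB]:[SNT] = 1/18:-1/3 = -1/6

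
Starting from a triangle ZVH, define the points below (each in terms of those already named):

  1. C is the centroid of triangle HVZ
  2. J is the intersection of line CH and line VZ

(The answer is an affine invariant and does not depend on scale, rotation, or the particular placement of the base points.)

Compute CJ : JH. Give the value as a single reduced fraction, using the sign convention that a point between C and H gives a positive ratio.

Assign Z = (0, 0), V = (1, 0), H = (0, 1) — the answer is frame-independent, so this choice is without loss of generality.
1. C is the centroid of triangle HVZ ⇒ C = (1/3, 1/3)
2. J is the intersection of line CH and line VZ ⇒ J = (1/2, 0)
J = C + t·(H−C) with t = -1/2, so CJ:JH = t:(1−t) = -1/2:3/2

CJ:JH = -1/3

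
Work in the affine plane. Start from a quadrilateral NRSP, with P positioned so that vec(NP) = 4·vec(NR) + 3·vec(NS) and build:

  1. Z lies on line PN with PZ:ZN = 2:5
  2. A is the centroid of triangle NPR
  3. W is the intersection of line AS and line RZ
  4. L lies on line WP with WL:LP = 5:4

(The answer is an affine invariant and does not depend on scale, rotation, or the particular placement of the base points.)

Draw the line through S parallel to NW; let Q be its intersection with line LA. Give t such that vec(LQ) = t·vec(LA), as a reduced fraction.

t = -44/31

Choose coordinates N = (0, 0), R = (1, 0), S = (0, 1), P = (4, 3).
1. Z lies on line PN with PZ:ZN = 2:5 ⇒ Z = (20/7, 15/7)
2. A is the centroid of triangle NPR ⇒ A = (5/3, 1)
3. W is the intersection of line AS and line RZ ⇒ W = (28/15, 1)
4. L lies on line WP with WL:LP = 5:4 ⇒ L = (412/135, 19/9)
through S parallel to NW: direction (28/15, 1); meets LA at Q = (1400/279, 343/93)
Q = L + t·(A−L) with t = -44/31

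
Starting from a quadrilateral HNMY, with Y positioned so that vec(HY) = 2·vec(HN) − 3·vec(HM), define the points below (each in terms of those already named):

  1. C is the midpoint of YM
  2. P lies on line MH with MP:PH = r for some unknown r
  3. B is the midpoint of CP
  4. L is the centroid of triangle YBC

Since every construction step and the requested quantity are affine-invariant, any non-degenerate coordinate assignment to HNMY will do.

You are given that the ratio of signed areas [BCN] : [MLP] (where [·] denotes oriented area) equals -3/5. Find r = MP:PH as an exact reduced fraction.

r = 5/2

Choose coordinates H = (0, 0), N = (1, 0), M = (0, 1), Y = (2, -3).
1. C is the midpoint of YM ⇒ C = (1, -1)
2. With MP:PH = r, write λ = r/(r+1) so P = M + λ·(H−M); P is affine-linear in λ
3. B is the midpoint of CP ⇒ B is an affine combination of earlier points and hence also affine-linear in λ
4. L is the centroid of triangle YBC ⇒ L is an affine combination of earlier points and hence also affine-linear in λ
Every point depending on P is an affine combination of P and λ-independent points, so each such coordinate is linear in λ; the λ² term in each signed area is a multiple of (H−M)×(H−M) = 0, so 2·[BCN] and 2·[MLP] are each linear in λ. Evaluating at λ=0 and λ=1:
  2·[BCN] = 1/2,   2·[MLP] = -7/6·λ
So [BCN]:[MLP] = (1/2) / (-7/6·λ). Setting this equal to -3/5:
  1/2 = -3/5·(-7/6·λ)  ⇒  λ = 5/7
Then r = λ/(1−λ) = (5/7)/(2/7) = 5/2. Check: with r = 5/2, P = (0, 2/7) and [BCN]:[MLP] = -3/5 as required.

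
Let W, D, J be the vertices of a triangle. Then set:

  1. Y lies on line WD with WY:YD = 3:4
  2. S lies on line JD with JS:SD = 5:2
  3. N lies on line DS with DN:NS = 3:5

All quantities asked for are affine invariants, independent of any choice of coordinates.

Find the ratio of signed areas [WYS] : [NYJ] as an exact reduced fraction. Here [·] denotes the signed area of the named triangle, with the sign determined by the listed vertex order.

Choose coordinates W = (0, 0), D = (1, 0), J = (0, 1).
1. Y lies on line WD with WY:YD = 3:4 ⇒ Y = (3/7, 0)
2. S lies on line JD with JS:SD = 5:2 ⇒ S = (5/7, 2/7)
3. N lies on line DS with DN:NS = 3:5 ⇒ N = (25/28, 3/28)
2·[WYS] = 6/49, 2·[NYJ] = -25/49
[WYS]:[NYJ] = 6/49:-25/49 = -6/25

[WYS]:[NYJ] = -6/25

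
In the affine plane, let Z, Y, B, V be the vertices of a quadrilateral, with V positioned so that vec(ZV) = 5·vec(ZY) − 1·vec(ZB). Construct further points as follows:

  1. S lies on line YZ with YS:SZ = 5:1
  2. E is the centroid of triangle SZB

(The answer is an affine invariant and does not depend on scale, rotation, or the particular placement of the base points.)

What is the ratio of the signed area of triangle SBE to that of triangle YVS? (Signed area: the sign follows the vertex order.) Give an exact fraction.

Assign Z = (0, 0), Y = (1, 0), B = (0, 1), V = (5, -1) — the answer is frame-independent, so this choice is without loss of generality.
1. S lies on line YZ with YS:SZ = 5:1 ⇒ S = (1/6, 0)
2. E is the centroid of triangle SZB ⇒ E = (1/18, 1/3)
2·[SBE] = 1/18, 2·[YVS] = -5/6
[SBE]:[YVS] = 1/18:-5/6 = -1/15

[SBE]:[YVS] = -1/15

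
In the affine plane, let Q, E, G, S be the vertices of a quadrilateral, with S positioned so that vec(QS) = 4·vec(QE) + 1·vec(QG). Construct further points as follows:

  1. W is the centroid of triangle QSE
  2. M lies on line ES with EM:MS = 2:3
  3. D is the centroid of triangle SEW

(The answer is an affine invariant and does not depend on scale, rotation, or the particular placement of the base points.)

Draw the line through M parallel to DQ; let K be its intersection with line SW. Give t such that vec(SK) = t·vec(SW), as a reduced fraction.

Choose coordinates Q = (0, 0), E = (1, 0), G = (0, 1), S = (4, 1).
1. W is the centroid of triangle QSE ⇒ W = (5/3, 1/3)
2. M lies on line ES with EM:MS = 2:3 ⇒ M = (11/5, 2/5)
3. D is the centroid of triangle SEW ⇒ D = (20/9, 4/9)
through M parallel to DQ: direction (-20/9, -4/9); meets SW at K = (6/5, 1/5)
K = S + t·(W−S) with t = 6/5

t = 6/5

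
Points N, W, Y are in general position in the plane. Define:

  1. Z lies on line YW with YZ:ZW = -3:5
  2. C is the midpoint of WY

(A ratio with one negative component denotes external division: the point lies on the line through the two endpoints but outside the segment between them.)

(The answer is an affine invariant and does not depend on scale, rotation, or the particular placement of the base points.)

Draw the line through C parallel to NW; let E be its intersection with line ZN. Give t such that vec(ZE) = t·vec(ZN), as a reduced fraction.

t = 4/5

Assign N = (0, 0), W = (1, 0), Y = (0, 1) — the answer is frame-independent, so this choice is without loss of generality.
1. Z lies on line YW with YZ:ZW = -3:5 ⇒ Z = (-3/2, 5/2)
2. C is the midpoint of WY ⇒ C = (1/2, 1/2)
through C parallel to NW: direction (1, 0); meets ZN at E = (-3/10, 1/2)
E = Z + t·(N−Z) with t = 4/5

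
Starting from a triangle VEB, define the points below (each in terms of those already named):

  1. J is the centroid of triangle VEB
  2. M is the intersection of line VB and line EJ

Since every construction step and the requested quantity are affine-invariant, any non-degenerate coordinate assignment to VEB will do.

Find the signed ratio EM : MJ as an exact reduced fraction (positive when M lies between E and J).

EM:MJ = -3

Set V = (0, 0), E = (1, 0), B = (0, 1); any affine frame gives the same invariant.
1. J is the centroid of triangle VEB ⇒ J = (1/3, 1/3)
2. M is the intersection of line VB and line EJ ⇒ M = (0, 1/2)
M = E + t·(J−E) with t = 3/2, so EM:MJ = t:(1−t) = 3/2:-1/2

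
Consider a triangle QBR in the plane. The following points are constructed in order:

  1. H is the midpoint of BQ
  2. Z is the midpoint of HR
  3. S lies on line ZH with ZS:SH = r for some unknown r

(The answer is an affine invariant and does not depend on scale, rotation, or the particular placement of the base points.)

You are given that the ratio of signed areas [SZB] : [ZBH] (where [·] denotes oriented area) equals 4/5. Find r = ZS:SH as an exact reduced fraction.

r = 4

Set Q = (0, 0), B = (1, 0), R = (0, 1); any affine frame gives the same invariant.
1. H is the midpoint of BQ ⇒ H = (1/2, 0)
2. Z is the midpoint of HR ⇒ Z = (1/4, 1/2)
3. With ZS:SH = r, write λ = r/(r+1) so S = Z + λ·(H−Z); S is affine-linear in λ
Every point depending on S is an affine combination of S and λ-independent points, so each such coordinate is linear in λ; the λ² term in each signed area is a multiple of (H−Z)×(H−Z) = 0, so 2·[SZB] and 2·[ZBH] are each linear in λ. Evaluating at λ=0 and λ=1:
  2·[SZB] = -1/4·λ,   2·[ZBH] = -1/4
So [SZB]:[ZBH] = (-1/4·λ) / (-1/4). Setting this equal to 4/5:
  -1/4·λ = 4/5·(-1/4)  ⇒  λ = 4/5
Then r = λ/(1−λ) = (4/5)/(1/5) = 4. Check: with r = 4, S = (9/20, 1/10) and [SZB]:[ZBH] = 4/5 as required.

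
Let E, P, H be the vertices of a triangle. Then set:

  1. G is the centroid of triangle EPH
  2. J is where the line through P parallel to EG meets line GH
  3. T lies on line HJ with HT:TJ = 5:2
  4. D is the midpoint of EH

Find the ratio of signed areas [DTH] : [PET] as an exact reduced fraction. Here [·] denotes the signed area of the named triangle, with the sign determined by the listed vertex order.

Work in coordinates with E = (0, 0), P = (1, 0), H = (0, 1).
1. G is the centroid of triangle EPH ⇒ G = (1/3, 1/3)
2. J is where the line through P parallel to EG meets line GH ⇒ J = (2/3, -1/3)
3. T lies on line HJ with HT:TJ = 5:2 ⇒ T = (10/21, 1/21)
4. D is the midpoint of EH ⇒ D = (0, 1/2)
2·[DTH] = 5/21, 2·[PET] = -1/21
[DTH]:[PET] = 5/21:-1/21 = -5

[DTH]:[PET] = -5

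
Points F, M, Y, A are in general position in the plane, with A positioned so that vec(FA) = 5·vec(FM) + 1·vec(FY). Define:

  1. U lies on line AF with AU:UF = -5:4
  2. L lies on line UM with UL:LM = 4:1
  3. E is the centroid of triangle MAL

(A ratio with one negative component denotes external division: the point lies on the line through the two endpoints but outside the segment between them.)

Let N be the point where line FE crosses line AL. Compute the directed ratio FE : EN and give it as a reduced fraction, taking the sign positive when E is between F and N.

FE:EN = -17/5

Assign F = (0, 0), M = (1, 0), Y = (0, 1), A = (5, 1) — the answer is frame-independent, so this choice is without loss of generality.
1. U lies on line AF with AU:UF = -5:4 ⇒ U = (-20, -4)
2. L lies on line UM with UL:LM = 4:1 ⇒ L = (-16/5, -4/5)
3. E is the centroid of triangle MAL ⇒ E = (14/15, 1/15)
line FE meets AL at N = (56/85, 4/85)
E = F + t·(N−F) with t = 17/12, so FE:EN = 17/12:-5/12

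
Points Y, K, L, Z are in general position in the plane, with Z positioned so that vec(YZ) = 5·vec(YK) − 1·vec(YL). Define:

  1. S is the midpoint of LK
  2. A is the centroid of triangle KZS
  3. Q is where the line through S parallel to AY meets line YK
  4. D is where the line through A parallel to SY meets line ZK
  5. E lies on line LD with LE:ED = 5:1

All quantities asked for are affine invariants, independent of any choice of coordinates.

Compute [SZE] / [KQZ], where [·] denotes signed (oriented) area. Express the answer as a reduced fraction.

[SZE]:[KQZ] = 1/9

Choose coordinates Y = (0, 0), K = (1, 0), L = (0, 1), Z = (5, -1).
1. S is the midpoint of LK ⇒ S = (1/2, 1/2)
2. A is the centroid of triangle KZS ⇒ A = (13/6, -1/6)
3. Q is where the line through S parallel to AY meets line YK ⇒ Q = (7, 0)
4. D is where the line through A parallel to SY meets line ZK ⇒ D = (31/15, -4/15)
5. E lies on line LD with LE:ED = 5:1 ⇒ E = (31/18, -1/18)
2·[SZE] = -2/3, 2·[KQZ] = -6
[SZE]:[KQZ] = -2/3:-6 = 1/9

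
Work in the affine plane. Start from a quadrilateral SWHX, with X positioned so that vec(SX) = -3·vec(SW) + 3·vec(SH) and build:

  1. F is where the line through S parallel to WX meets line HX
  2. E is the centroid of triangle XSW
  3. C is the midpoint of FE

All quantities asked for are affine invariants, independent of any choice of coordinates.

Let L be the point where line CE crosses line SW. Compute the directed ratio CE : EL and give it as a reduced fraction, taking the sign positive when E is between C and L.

CE:EL = 4

Set S = (0, 0), W = (1, 0), H = (0, 1), X = (-3, 3); any affine frame gives the same invariant.
1. F is where the line through S parallel to WX meets line HX ⇒ F = (-12, 9)
2. E is the centroid of triangle XSW ⇒ E = (-2/3, 1)
3. C is the midpoint of FE ⇒ C = (-19/3, 5)
line CE meets SW at L = (3/4, 0)
E = C + t·(L−C) with t = 4/5, so CE:EL = 4/5:1/5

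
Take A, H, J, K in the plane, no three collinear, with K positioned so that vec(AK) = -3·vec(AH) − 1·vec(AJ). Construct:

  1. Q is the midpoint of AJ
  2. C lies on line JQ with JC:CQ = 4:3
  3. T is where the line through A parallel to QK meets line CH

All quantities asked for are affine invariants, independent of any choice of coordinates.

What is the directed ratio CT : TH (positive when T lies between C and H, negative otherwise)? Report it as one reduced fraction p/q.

CT:TH = 10/7

Choose coordinates A = (0, 0), H = (1, 0), J = (0, 1), K = (-3, -1).
1. Q is the midpoint of AJ ⇒ Q = (0, 1/2)
2. C lies on line JQ with JC:CQ = 4:3 ⇒ C = (0, 5/7)
3. T is where the line through A parallel to QK meets line CH ⇒ T = (10/17, 5/17)
T = C + t·(H−C) with t = 10/17, so CT:TH = t:(1−t) = 10/17:7/17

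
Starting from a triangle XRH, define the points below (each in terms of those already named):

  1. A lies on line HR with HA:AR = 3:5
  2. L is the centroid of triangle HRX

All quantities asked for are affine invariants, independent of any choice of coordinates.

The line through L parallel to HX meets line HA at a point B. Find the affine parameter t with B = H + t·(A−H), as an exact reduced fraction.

Work in coordinates with X = (0, 0), R = (1, 0), H = (0, 1).
1. A lies on line HR with HA:AR = 3:5 ⇒ A = (3/8, 5/8)
2. L is the centroid of triangle HRX ⇒ L = (1/3, 1/3)
through L parallel to HX: direction (0, -1); meets HA at B = (1/3, 2/3)
B = H + t·(A−H) with t = 8/9

t = 8/9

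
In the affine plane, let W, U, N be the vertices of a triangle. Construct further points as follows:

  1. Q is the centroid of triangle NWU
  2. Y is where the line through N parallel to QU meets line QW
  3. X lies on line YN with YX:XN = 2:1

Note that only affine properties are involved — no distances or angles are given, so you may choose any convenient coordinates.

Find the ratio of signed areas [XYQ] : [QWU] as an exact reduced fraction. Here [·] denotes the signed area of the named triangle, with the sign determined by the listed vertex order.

Set W = (0, 0), U = (1, 0), N = (0, 1); any affine frame gives the same invariant.
1. Q is the centroid of triangle NWU ⇒ Q = (1/3, 1/3)
2. Y is where the line through N parallel to QU meets line QW ⇒ Y = (2/3, 2/3)
3. X lies on line YN with YX:XN = 2:1 ⇒ X = (2/9, 8/9)
2·[XYQ] = -2/9, 2·[QWU] = 1/3
[XYQ]:[QWU] = -2/9:1/3 = -2/3

[XYQ]:[QWU] = -2/3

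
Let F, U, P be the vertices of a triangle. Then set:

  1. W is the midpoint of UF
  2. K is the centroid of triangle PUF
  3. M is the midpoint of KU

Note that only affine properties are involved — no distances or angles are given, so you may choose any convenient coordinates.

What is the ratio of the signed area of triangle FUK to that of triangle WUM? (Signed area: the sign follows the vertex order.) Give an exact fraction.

Choose coordinates F = (0, 0), U = (1, 0), P = (0, 1).
1. W is the midpoint of UF ⇒ W = (1/2, 0)
2. K is the centroid of triangle PUF ⇒ K = (1/3, 1/3)
3. M is the midpoint of KU ⇒ M = (2/3, 1/6)
2·[FUK] = 1/3, 2·[WUM] = 1/12
[FUK]:[WUM] = 1/3:1/12 = 4

[FUK]:[WUM] = 4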